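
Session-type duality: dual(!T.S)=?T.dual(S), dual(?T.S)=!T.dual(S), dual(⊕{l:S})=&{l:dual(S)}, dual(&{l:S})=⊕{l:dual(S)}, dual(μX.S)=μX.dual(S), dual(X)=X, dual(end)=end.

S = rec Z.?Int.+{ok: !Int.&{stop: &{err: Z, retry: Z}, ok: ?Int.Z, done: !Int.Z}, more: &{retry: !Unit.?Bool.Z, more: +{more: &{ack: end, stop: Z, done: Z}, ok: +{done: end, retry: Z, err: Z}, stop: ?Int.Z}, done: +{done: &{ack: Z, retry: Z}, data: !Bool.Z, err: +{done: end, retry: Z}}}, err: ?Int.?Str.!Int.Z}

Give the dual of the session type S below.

rec Z = rec Z  (rec unchanged)
  ?Int = !Int
    +{ok,more,err} = &{ok,more,err}  (internal→external)
      [ok]
        !Int = ?Int
          &{stop,ok,done} = +{stop,ok,done}  (&→⊕)
            [stop]
              &{err,retry} = +{err,retry}  (&→⊕)
                [err]
                  Z ↦ Z
                [retry]
                  Z ↦ Z
            [ok]
              ?Int = !Int
                Z ↦ Z
            [done]
              !Int = ?Int
                Z ↦ Z
      [more]
        &{retry,more,done} = +{retry,more,done}  (&→⊕)
          [retry]
            !Unit = ?Unit
              ?Bool = !Bool
                Z ↦ Z
          [more]
            +{more,ok,stop} = &{more,ok,stop}  (internal→external)
              [more]
                &{ack,stop,done} = +{ack,stop,done}  (&→⊕)
                  [ack]
                    end ↦ end
                  [stop]
                    Z ↦ Z
                  [done]
                    Z ↦ Z
              [ok]
                +{done,retry,err} = &{done,retry,err}  (internal→external)
                  [done]
                    end ↦ end
                  [retry]
                    Z ↦ Z
                  [err]
                    Z ↦ Z
              [stop]
                ?Int = !Int
                  Z ↦ Z
          [done]
            +{done,data,err} = &{done,data,err}  (internal→external)
              [done]
                &{ack,retry} = +{ack,retry}  (&→⊕)
                  [ack]
                    Z ↦ Z
                  [retry]
                    Z ↦ Z
              [data]
                !Bool = ?Bool
                  Z ↦ Z
              [err]
                +{done,retry} = &{done,retry}  (internal→external)
                  [done]
                    end ↦ end
                  [retry]
                    Z ↦ Z
      [err]
        ?Int = !Int
          ?Str = !Str
            !Int = ?Int
              Z ↦ Z

rec Z.!Int.&{ok: ?Int.+{stop: +{err: Z, retry: Z}, ok: !Int.Z, done: ?Int.Z}, more: +{retry: ?Unit.!Bool.Z, more: &{more: +{ack: end, stop: Z, done: Z}, ok: &{done: end, retry: Z, err: Z}, stop: !Int.Z}, done: &{done: +{ack: Z, retry: Z}, data: ?Bool.Z, err: &{done: end, retry: Z}}}, err: !Int.!Str.?Int.Z}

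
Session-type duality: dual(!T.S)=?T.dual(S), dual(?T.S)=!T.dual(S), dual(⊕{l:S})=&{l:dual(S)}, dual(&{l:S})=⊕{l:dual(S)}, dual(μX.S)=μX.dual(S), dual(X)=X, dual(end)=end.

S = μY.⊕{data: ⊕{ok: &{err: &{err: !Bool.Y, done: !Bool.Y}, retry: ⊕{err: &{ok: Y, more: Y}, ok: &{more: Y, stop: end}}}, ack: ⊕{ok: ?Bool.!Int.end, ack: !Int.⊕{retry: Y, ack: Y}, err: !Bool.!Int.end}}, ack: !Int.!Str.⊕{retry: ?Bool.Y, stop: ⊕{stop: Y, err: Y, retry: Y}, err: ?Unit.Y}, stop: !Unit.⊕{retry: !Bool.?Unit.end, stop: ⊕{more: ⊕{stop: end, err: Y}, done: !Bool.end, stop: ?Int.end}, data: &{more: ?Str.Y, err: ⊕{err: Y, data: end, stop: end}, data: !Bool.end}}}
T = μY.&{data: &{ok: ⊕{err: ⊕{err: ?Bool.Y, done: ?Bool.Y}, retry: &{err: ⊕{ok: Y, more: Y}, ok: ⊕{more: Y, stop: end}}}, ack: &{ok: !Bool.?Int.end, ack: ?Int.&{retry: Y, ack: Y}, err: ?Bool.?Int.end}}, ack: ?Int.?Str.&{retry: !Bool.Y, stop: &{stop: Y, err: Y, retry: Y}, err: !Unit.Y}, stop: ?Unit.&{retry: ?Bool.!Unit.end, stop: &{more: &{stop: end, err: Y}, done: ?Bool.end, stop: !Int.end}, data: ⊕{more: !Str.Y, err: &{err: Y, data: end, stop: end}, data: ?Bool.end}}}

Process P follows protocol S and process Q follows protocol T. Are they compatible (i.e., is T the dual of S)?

YES

μY ‖ μY  ✓ (rec unchanged)
  ⊕{data,ack,stop} ‖ &{data,ack,stop}  ✓ same labels
    [data]
      ⊕{ok,ack} ‖ &{ok,ack}  ✓ same labels
        [ok]
          &{err,retry} ‖ ⊕{err,retry}  ✓ same labels
            [err]
              &{err,done} ‖ ⊕{err,done}  ✓ same labels
                [err]
                  !Bool ‖ ?Bool  ✓
                    Y ‖ Y  ✓
                [done]
                  !Bool ‖ ?Bool  ✓
                    Y ‖ Y  ✓
            [retry]
              ⊕{err,ok} ‖ &{err,ok}  ✓ same labels
                [err]
                  &{ok,more} ‖ ⊕{ok,more}  ✓ same labels
                    [ok]
                      Y ‖ Y  ✓
                    [more]
                      Y ‖ Y  ✓
                [ok]
                  &{more,stop} ‖ ⊕{more,stop}  ✓ same labels
                    [more]
                      Y ‖ Y  ✓
                    [stop]
                      end ‖ end  ✓
        [ack]
          ⊕{ok,ack,err} ‖ &{ok,ack,err}  ✓ same labels
            [ok]
              ?Bool ‖ !Bool  ✓
                !Int ‖ ?Int  ✓
                  end ‖ end  ✓
            [ack]
              !Int ‖ ?Int  ✓
                ⊕{retry,ack} ‖ &{retry,ack}  ✓ same labels
                  [retry]
                    Y ‖ Y  ✓
                  [ack]
                    Y ‖ Y  ✓
            [err]
              !Bool ‖ ?Bool  ✓
                !Int ‖ ?Int  ✓
                  end ‖ end  ✓
    [ack]
      !Int ‖ ?Int  ✓
        !Str ‖ ?Str  ✓
          ⊕{retry,stop,err} ‖ &{retry,stop,err}  ✓ same labels
            [retry]
              ?Bool ‖ !Bool  ✓
                Y ‖ Y  ✓
            [stop]
              ⊕{stop,err,retry} ‖ &{stop,err,retry}  ✓ same labels
                [stop]
                  Y ‖ Y  ✓
                [err]
                  Y ‖ Y  ✓
                [retry]
                  Y ‖ Y  ✓
            [err]
              ?Unit ‖ !Unit  ✓
                Y ‖ Y  ✓
    [stop]
      !Unit ‖ ?Unit  ✓
        ⊕{retry,stop,data} ‖ &{retry,stop,data}  ✓ same labels
          [retry]
            !Bool ‖ ?Bool  ✓
              ?Unit ‖ !Unit  ✓
                end ‖ end  ✓
          [stop]
            ⊕{more,done,stop} ‖ &{more,done,stop}  ✓ same labels
              [more]
                ⊕{stop,err} ‖ &{stop,err}  ✓ same labels
                  [stop]
                    end ‖ end  ✓
                  [err]
                    Y ‖ Y  ✓
              [done]
                !Bool ‖ ?Bool  ✓
                  end ‖ end  ✓
              [stop]
                ?Int ‖ !Int  ✓
                  end ‖ end  ✓
          [data]
            &{more,err,data} ‖ ⊕{more,err,data}  ✓ same labels
              [more]
                ?Str ‖ !Str  ✓
                  Y ‖ Y  ✓
              [err]
                ⊕{err,data,stop} ‖ &{err,data,stop}  ✓ same labels
                  [err]
                    Y ‖ Y  ✓
                  [data]
                    end ‖ end  ✓
                  [stop]
                    end ‖ end  ✓
              [data]
                !Bool ‖ ?Bool  ✓
                  end ‖ end  ✓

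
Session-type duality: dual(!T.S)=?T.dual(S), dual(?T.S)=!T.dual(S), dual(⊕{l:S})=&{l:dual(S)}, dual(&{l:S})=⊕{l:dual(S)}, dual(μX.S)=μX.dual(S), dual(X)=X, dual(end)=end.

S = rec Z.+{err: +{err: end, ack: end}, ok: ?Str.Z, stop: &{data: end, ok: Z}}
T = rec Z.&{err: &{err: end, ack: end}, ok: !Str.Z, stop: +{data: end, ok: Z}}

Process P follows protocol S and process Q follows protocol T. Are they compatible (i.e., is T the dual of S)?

rec Z ‖ rec Z  ✓ (μ self-dual)
  +{err,ok,stop} ‖ &{err,ok,stop}  ✓ label sets agree
    [err]
      +{err,ack} ‖ &{err,ack}  ✓ label sets agree
        [err]
          end ‖ end  ✓
        [ack]
          end ‖ end  ✓
    [ok]
      ?Str ‖ !Str  ✓
        Z ‖ Z  ✓
    [stop]
      &{data,ok} ‖ +{data,ok}  ✓ label sets agree
        [data]
          end ‖ end  ✓
        [ok]
          Z ‖ Z  ✓

YES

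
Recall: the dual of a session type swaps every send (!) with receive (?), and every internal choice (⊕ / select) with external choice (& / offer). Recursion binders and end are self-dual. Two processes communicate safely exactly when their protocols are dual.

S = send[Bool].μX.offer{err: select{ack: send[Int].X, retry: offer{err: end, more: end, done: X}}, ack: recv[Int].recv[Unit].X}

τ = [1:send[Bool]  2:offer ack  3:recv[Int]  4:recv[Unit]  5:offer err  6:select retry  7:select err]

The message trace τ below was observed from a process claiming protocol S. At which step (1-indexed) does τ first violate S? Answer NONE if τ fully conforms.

7

[1] send[Bool]  ✓  state: μX.…
[2] offer ack  ✓  state: recv[Int].recv[Unit].μX.…
[3] recv[Int]  ✓  state: recv[Unit].μX.…
[4] recv[Unit]  ✓  state: μX.…
[5] offer err  ✓  state: select{ack: send[Int].μX.…, retry: offer{err: end, more: end, done: μX.…}}
[6] select retry  ✓  state: offer{err: end, more: end, done: μX.…}
[7] got select err, protocol expects offer err or offer more or offer done  ✗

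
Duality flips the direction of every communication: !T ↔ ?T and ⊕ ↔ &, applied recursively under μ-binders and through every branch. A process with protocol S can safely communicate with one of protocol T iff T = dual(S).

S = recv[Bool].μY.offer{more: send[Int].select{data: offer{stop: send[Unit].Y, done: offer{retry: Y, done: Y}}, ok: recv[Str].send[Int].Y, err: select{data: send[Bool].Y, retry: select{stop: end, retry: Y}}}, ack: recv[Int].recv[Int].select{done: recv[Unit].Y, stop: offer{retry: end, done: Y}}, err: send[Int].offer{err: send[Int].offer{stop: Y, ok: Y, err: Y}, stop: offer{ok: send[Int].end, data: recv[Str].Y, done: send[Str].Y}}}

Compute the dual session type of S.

send[Bool].μY.select{more: recv[Int].offer{data: select{stop: recv[Unit].Y, done: select{retry: Y, done: Y}}, ok: send[Str].recv[Int].Y, err: offer{data: recv[Bool].Y, retry: offer{stop: end, retry: Y}}}, ack: send[Int].send[Int].offer{done: send[Unit].Y, stop: select{retry: end, done: Y}}, err: recv[Int].select{err: recv[Int].select{stop: Y, ok: Y, err: Y}, stop: select{ok: recv[Int].end, data: send[Str].Y, done: recv[Str].Y}}}

recv[Bool] = send[Bool]
  μY = μY  (μ self-dual)
    offer{more,ack,err} = select{more,ack,err}  (&→⊕)
      • more:
        send[Int] = recv[Int]
          select{data,ok,err} = offer{data,ok,err}  (select→offer)
            • data:
              offer{stop,done} = select{stop,done}  (&→⊕)
                • stop:
                  send[Unit] = recv[Unit]
                    dual(Y) = Y
                • done:
                  offer{retry,done} = select{retry,done}  (&→⊕)
                    • retry:
                      dual(Y) = Y
                    • done:
                      dual(Y) = Y
            • ok:
              recv[Str] = send[Str]
                send[Int] = recv[Int]
                  dual(Y) = Y
            • err:
              select{data,retry} = offer{data,retry}  (select→offer)
                • data:
                  send[Bool] = recv[Bool]
                    dual(Y) = Y
                • retry:
                  select{stop,retry} = offer{stop,retry}  (select→offer)
                    • stop:
                      dual(end) = end
                    • retry:
                      dual(Y) = Y
      • ack:
        recv[Int] = send[Int]
          recv[Int] = send[Int]
            select{done,stop} = offer{done,stop}  (select→offer)
              • done:
                recv[Unit] = send[Unit]
                  dual(Y) = Y
              • stop:
                offer{retry,done} = select{retry,done}  (&→⊕)
                  • retry:
                    dual(end) = end
                  • done:
                    dual(Y) = Y
      • err:
        send[Int] = recv[Int]
          offer{err,stop} = select{err,stop}  (&→⊕)
            • err:
              send[Int] = recv[Int]
                offer{stop,ok,err} = select{stop,ok,err}  (&→⊕)
                  • stop:
                    dual(Y) = Y
                  • ok:
                    dual(Y) = Y
                  • err:
                    dual(Y) = Y
            • stop:
              offer{ok,data,done} = select{ok,data,done}  (&→⊕)
                • ok:
                  send[Int] = recv[Int]
                    dual(end) = end
                • data:
                  recv[Str] = send[Str]
                    dual(Y) = Y
                • done:
                  send[Str] = recv[Str]
                    dual(Y) = Y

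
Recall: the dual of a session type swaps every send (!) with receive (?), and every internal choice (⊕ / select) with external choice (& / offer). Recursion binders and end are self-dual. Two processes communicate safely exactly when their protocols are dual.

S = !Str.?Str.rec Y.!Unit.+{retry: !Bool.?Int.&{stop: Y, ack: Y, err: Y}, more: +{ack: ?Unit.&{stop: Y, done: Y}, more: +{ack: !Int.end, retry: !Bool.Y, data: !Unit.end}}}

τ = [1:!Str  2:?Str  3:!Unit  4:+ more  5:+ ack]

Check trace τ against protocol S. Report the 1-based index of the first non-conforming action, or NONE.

NONE

step 1: !Str  match  cont: ?Str.rec Y.…
step 2: ?Str  match  cont: rec Y.…
step 3: !Unit  match  cont: +{retry: !Bool.?Int.&{stop: rec Y.…, ack: rec Y.…, err: rec Y.…}, more: +{ack: ?Unit.&{stop: rec Y.…, done: rec Y.…}, more: +{ack: !Int.end, retry: !Bool.rec Y.…, data: !Unit.end}}}
step 4: + more  match  cont: +{ack: ?Unit.&{stop: rec Y.…, done: rec Y.…}, more: +{ack: !Int.end, retry: !Bool.rec Y.…, data: !Unit.end}}
step 5: + ack  match  cont: ?Unit.&{stop: rec Y.…, done: rec Y.…}
τ conforms to S (length 5)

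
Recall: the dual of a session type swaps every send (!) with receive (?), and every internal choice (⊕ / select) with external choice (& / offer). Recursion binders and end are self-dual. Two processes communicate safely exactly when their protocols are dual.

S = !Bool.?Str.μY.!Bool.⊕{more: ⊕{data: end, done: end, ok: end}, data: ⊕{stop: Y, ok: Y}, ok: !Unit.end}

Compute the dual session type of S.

!Bool ↦ ?Bool
  ?Str ↦ !Str
    μY ↦ μY  (binder kept)
      !Bool ↦ ?Bool
        ⊕{more,data,ok} ↦ &{more,data,ok}  (internal→external)
          • more:
            ⊕{data,done,ok} ↦ &{data,done,ok}  (internal→external)
              • data:
                dual(end) = end
              • done:
                dual(end) = end
              • ok:
                dual(end) = end
          • data:
            ⊕{stop,ok} ↦ &{stop,ok}  (internal→external)
              • stop:
                dual(Y) = Y
              • ok:
                dual(Y) = Y
          • ok:
            !Unit ↦ ?Unit
              dual(end) = end

?Bool.!Str.μY.?Bool.&{more: &{data: end, done: end, ok: end}, data: &{stop: Y, ok: Y}, ok: ?Unit.end}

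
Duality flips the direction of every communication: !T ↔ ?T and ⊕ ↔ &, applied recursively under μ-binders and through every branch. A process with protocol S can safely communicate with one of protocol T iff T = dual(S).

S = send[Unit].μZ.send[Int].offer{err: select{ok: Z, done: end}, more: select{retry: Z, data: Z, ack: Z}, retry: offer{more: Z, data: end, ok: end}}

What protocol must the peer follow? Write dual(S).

recv[Unit].μZ.recv[Int].select{err: offer{ok: Z, done: end}, more: offer{retry: Z, data: Z, ack: Z}, retry: select{more: Z, data: end, ok: end}}

send[Unit] = recv[Unit]
  μZ = μZ  (rec unchanged)
    send[Int] = recv[Int]
      offer{err,more,retry} = select{err,more,retry}  (offer→select)
        [err]
          select{ok,done} = offer{ok,done}  (select→offer)
            [ok]
              Z ↦ Z
            [done]
              end ↦ end
        [more]
          select{retry,data,ack} = offer{retry,data,ack}  (select→offer)
            [retry]
              Z ↦ Z
            [data]
              Z ↦ Z
            [ack]
              Z ↦ Z
        [retry]
          offer{more,data,ok} = select{more,data,ok}  (offer→select)
            [more]
              Z ↦ Z
            [data]
              end ↦ end
            [ok]
              end ↦ end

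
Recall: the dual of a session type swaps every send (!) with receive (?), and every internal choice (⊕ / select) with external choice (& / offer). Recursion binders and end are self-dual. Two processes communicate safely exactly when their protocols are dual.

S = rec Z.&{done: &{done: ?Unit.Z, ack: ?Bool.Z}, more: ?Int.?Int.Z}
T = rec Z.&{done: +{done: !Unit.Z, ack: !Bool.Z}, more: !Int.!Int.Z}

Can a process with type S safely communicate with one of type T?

NO

rec Z ‖ rec Z  ✓ (rec unchanged)
  &{done,more} ‖ &{done,more}  ✗ choice polarity not flipped — not dual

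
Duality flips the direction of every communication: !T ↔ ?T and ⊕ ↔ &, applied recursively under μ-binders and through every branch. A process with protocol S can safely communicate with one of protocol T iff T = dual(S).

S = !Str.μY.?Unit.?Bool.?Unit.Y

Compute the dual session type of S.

?Str.μY.!Unit.!Bool.!Unit.Y

!Str → ?Str
  μY → μY  (binder kept)
    ?Unit → !Unit
      ?Bool → !Bool
        ?Unit → !Unit
          dual(Y) = Y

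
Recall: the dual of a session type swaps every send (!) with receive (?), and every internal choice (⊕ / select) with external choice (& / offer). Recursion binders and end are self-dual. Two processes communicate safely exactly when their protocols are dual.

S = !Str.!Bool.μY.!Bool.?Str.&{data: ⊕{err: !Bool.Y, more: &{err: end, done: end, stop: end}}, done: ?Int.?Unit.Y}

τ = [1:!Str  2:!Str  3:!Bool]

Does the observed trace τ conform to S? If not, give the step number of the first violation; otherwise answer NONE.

[1] !Str  match  now at !Bool.μY.…
[2] got !Str, protocol expects !Bool  ✗

2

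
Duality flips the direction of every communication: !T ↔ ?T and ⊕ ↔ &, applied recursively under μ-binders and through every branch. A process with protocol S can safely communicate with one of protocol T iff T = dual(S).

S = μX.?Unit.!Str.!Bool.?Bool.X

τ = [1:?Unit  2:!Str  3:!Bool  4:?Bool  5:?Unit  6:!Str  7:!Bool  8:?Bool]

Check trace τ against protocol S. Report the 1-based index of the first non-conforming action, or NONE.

NONE

@1 ?Unit  match  state: !Str.!Bool.?Bool.μX.…
@2 !Str  match  state: !Bool.?Bool.μX.…
@3 !Bool  match  state: ?Bool.μX.…
@4 ?Bool  match  state: μX.…
@5 ?Unit  match  state: !Str.!Bool.?Bool.μX.…
@6 !Str  match  state: !Bool.?Bool.μX.…
@7 !Bool  match  state: ?Bool.μX.…
@8 ?Bool  match  state: μX.…
trace exhausted — no violation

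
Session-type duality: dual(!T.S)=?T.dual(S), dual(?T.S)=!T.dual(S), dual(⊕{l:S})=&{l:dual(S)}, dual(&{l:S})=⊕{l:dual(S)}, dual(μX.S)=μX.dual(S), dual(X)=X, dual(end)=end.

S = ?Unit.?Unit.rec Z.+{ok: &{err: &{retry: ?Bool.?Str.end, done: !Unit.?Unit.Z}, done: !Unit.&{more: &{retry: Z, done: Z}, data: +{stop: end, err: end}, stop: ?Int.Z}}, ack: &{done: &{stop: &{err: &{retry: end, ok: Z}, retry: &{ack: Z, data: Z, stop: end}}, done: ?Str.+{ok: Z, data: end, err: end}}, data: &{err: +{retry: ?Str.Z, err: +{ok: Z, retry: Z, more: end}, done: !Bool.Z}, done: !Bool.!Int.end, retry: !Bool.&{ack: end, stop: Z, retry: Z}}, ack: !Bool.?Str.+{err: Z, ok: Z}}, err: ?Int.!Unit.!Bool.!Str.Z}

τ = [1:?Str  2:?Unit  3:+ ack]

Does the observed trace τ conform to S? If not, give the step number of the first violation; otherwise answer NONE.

1

[1] got ?Str, protocol expects ?Unit  ✗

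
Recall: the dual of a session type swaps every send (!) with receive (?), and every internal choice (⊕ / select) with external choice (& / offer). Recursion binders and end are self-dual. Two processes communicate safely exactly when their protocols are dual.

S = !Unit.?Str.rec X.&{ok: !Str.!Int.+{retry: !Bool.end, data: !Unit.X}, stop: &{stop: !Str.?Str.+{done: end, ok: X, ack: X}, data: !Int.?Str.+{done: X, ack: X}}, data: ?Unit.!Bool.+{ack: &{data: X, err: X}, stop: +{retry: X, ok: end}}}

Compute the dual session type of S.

?Unit.!Str.rec X.+{ok: ?Str.?Int.&{retry: ?Bool.end, data: ?Unit.X}, stop: +{stop: ?Str.!Str.&{done: end, ok: X, ack: X}, data: ?Int.!Str.&{done: X, ack: X}}, data: !Unit.?Bool.&{ack: +{data: X, err: X}, stop: &{retry: X, ok: end}}}

!Unit ↦ ?Unit
  ?Str ↦ !Str
    rec X ↦ rec X  (binder kept)
      &{ok,stop,data} ↦ +{ok,stop,data}  (&→⊕)
        • ok:
          !Str ↦ ?Str
            !Int ↦ ?Int
              +{retry,data} ↦ &{retry,data}  (internal→external)
                • retry:
                  !Bool ↦ ?Bool
                    end self-dual
                • data:
                  !Unit ↦ ?Unit
                    X self-dual
        • stop:
          &{stop,data} ↦ +{stop,data}  (&→⊕)
            • stop:
              !Str ↦ ?Str
                ?Str ↦ !Str
                  +{done,ok,ack} ↦ &{done,ok,ack}  (internal→external)
                    • done:
                      end self-dual
                    • ok:
                      X self-dual
                    • ack:
                      X self-dual
            • data:
              !Int ↦ ?Int
                ?Str ↦ !Str
                  +{done,ack} ↦ &{done,ack}  (internal→external)
                    • done:
                      X self-dual
                    • ack:
                      X self-dual
        • data:
          ?Unit ↦ !Unit
            !Bool ↦ ?Bool
              +{ack,stop} ↦ &{ack,stop}  (internal→external)
                • ack:
                  &{data,err} ↦ +{data,err}  (&→⊕)
                    • data:
                      X self-dual
                    • err:
                      X self-dual
                • stop:
                  +{retry,ok} ↦ &{retry,ok}  (internal→external)
                    • retry:
                      X self-dual
                    • ok:
                      end self-dual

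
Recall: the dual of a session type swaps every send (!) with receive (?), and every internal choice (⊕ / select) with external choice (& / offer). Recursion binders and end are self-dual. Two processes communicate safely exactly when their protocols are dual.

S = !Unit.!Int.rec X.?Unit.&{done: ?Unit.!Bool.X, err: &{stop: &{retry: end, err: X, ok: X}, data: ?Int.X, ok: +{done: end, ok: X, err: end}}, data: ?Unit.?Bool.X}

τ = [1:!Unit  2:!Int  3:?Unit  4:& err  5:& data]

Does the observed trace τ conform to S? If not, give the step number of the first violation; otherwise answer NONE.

step 1: !Unit  ✓  state: !Int.rec X.…
step 2: !Int  ✓  state: rec X.…
step 3: ?Unit  ✓  state: &{done: ?Unit.!Bool.rec X.…, err: &{stop: &{retry: end, err: rec X.…, ok: rec X.…}, data: ?Int.rec X.…, ok: +{done: end, ok: rec X.…, err: end}}, data: ?Unit.?Bool.rec X.…}
step 4: & err  ✓  state: &{stop: &{retry: end, err: rec X.…, ok: rec X.…}, data: ?Int.rec X.…, ok: +{done: end, ok: rec X.…, err: end}}
step 5: & data  ✓  state: ?Int.rec X.…
trace exhausted — no violation

NONE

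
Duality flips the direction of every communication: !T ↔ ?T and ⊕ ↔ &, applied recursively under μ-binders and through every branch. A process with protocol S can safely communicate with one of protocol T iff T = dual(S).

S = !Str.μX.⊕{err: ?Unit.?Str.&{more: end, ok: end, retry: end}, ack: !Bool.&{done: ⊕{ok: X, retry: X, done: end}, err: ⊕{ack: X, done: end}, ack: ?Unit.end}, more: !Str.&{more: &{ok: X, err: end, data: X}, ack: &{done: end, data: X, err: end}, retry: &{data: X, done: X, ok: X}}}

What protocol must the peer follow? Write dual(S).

?Str.μX.&{err: !Unit.!Str.⊕{more: end, ok: end, retry: end}, ack: ?Bool.⊕{done: &{ok: X, retry: X, done: end}, err: &{ack: X, done: end}, ack: !Unit.end}, more: ?Str.⊕{more: ⊕{ok: X, err: end, data: X}, ack: ⊕{done: end, data: X, err: end}, retry: ⊕{data: X, done: X, ok: X}}}

!Str → ?Str
  μX → μX  (binder kept)
    ⊕{err,ack,more} → &{err,ack,more}  (select→offer)
      • err:
        ?Unit → !Unit
          ?Str → !Str
            &{more,ok,retry} → ⊕{more,ok,retry}  (external→internal)
              • more:
                end ↦ end
              • ok:
                end ↦ end
              • retry:
                end ↦ end
      • ack:
        !Bool → ?Bool
          &{done,err,ack} → ⊕{done,err,ack}  (external→internal)
            • done:
              ⊕{ok,retry,done} → &{ok,retry,done}  (select→offer)
                • ok:
                  X ↦ X
                • retry:
                  X ↦ X
                • done:
                  end ↦ end
            • err:
              ⊕{ack,done} → &{ack,done}  (select→offer)
                • ack:
                  X ↦ X
                • done:
                  end ↦ end
            • ack:
              ?Unit → !Unit
                end ↦ end
      • more:
        !Str → ?Str
          &{more,ack,retry} → ⊕{more,ack,retry}  (external→internal)
            • more:
              &{ok,err,data} → ⊕{ok,err,data}  (external→internal)
                • ok:
                  X ↦ X
                • err:
                  end ↦ end
                • data:
                  X ↦ X
            • ack:
              &{done,data,err} → ⊕{done,data,err}  (external→internal)
                • done:
                  end ↦ end
                • data:
                  X ↦ X
                • err:
                  end ↦ end
            • retry:
              &{data,done,ok} → ⊕{data,done,ok}  (external→internal)
                • data:
                  X ↦ X
                • done:
                  X ↦ X
                • ok:
                  X ↦ X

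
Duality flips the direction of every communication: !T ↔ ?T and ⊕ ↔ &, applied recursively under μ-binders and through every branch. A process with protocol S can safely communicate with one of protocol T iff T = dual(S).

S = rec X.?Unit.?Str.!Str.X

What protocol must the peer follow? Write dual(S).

rec X = rec X  (binder kept)
  ?Unit = !Unit
    ?Str = !Str
      !Str = ?Str
        X self-dual

rec X.!Unit.!Str.?Str.X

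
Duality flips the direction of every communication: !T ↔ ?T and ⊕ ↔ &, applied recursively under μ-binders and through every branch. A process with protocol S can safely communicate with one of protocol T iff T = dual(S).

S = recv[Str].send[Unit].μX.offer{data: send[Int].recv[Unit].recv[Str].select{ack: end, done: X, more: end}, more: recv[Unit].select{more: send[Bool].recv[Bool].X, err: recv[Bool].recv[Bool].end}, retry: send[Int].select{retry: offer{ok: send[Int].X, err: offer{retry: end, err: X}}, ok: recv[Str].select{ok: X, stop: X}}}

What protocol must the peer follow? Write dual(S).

send[Str].recv[Unit].μX.select{data: recv[Int].send[Unit].send[Str].offer{ack: end, done: X, more: end}, more: send[Unit].offer{more: recv[Bool].send[Bool].X, err: send[Bool].send[Bool].end}, retry: recv[Int].offer{retry: select{ok: recv[Int].X, err: select{retry: end, err: X}}, ok: send[Str].offer{ok: X, stop: X}}}

recv[Str] → send[Str]
  send[Unit] → recv[Unit]
    μX → μX  (rec unchanged)
      offer{data,more,retry} → select{data,more,retry}  (external→internal)
        • data:
          send[Int] → recv[Int]
            recv[Unit] → send[Unit]
              recv[Str] → send[Str]
                select{ack,done,more} → offer{ack,done,more}  (select→offer)
                  • ack:
                    dual(end) = end
                  • done:
                    dual(X) = X
                  • more:
                    dual(end) = end
        • more:
          recv[Unit] → send[Unit]
            select{more,err} → offer{more,err}  (select→offer)
              • more:
                send[Bool] → recv[Bool]
                  recv[Bool] → send[Bool]
                    dual(X) = X
              • err:
                recv[Bool] → send[Bool]
                  recv[Bool] → send[Bool]
                    dual(end) = end
        • retry:
          send[Int] → recv[Int]
            select{retry,ok} → offer{retry,ok}  (select→offer)
              • retry:
                offer{ok,err} → select{ok,err}  (external→internal)
                  • ok:
                    send[Int] → recv[Int]
                      dual(X) = X
                  • err:
                    offer{retry,err} → select{retry,err}  (external→internal)
                      • retry:
                        dual(end) = end
                      • err:
                        dual(X) = X
              • ok:
                recv[Str] → send[Str]
                  select{ok,stop} → offer{ok,stop}  (select→offer)
                    • ok:
                      dual(X) = X
                    • stop:
                      dual(X) = X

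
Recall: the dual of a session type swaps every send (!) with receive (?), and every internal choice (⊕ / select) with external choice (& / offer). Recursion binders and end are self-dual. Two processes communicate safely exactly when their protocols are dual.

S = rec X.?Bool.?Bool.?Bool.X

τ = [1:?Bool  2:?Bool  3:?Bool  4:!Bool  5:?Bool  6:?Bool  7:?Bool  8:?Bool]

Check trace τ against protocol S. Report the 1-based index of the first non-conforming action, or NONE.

4

[1] ?Bool  ok  state: ?Bool.?Bool.rec X.…
[2] ?Bool  ok  state: ?Bool.rec X.…
[3] ?Bool  ok  state: rec X.…
[4] got !Bool, protocol expects ?Bool  ✗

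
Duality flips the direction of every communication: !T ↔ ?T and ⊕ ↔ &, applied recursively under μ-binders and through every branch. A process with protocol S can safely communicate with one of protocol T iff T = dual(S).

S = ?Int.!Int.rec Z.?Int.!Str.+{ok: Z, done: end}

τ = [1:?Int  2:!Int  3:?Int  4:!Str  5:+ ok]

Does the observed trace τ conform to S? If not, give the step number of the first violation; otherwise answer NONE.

step 1: ?Int  ok  state: !Int.rec Z.…
step 2: !Int  ok  state: rec Z.…
step 3: ?Int  ok  state: !Str.+{ok: rec Z.…, done: end}
step 4: !Str  ok  state: +{ok: rec Z.…, done: end}
step 5: + ok  ok  state: rec Z.…
trace exhausted — no violation

NONE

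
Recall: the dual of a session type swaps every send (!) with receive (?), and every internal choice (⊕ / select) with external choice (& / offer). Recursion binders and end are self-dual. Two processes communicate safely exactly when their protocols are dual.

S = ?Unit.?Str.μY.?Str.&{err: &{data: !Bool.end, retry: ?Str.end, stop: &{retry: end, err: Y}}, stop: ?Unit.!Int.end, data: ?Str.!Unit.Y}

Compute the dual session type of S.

?Unit → !Unit
  ?Str → !Str
    μY → μY  (binder kept)
      ?Str → !Str
        &{err,stop,data} → ⊕{err,stop,data}  (offer→select)
          case err:
            &{data,retry,stop} → ⊕{data,retry,stop}  (offer→select)
              case data:
                !Bool → ?Bool
                  dual(end) = end
              case retry:
                ?Str → !Str
                  dual(end) = end
              case stop:
                &{retry,err} → ⊕{retry,err}  (offer→select)
                  case retry:
                    dual(end) = end
                  case err:
                    dual(Y) = Y
          case stop:
            ?Unit → !Unit
              !Int → ?Int
                dual(end) = end
          case data:
            ?Str → !Str
              !Unit → ?Unit
                dual(Y) = Y

!Unit.!Str.μY.!Str.⊕{err: ⊕{data: ?Bool.end, retry: !Str.end, stop: ⊕{retry: end, err: Y}}, stop: !Unit.?Int.end, data: !Str.?Unit.Y}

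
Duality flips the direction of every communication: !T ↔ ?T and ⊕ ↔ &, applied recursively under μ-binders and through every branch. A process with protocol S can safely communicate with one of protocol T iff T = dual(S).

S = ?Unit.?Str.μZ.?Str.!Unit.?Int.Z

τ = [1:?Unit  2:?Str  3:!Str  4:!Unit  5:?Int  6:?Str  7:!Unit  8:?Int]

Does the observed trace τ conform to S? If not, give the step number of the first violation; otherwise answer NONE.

3

@1 ?Unit  match  state: ?Str.μZ.…
@2 ?Str  match  state: μZ.…
@3 got !Str, protocol expects ?Str  ✗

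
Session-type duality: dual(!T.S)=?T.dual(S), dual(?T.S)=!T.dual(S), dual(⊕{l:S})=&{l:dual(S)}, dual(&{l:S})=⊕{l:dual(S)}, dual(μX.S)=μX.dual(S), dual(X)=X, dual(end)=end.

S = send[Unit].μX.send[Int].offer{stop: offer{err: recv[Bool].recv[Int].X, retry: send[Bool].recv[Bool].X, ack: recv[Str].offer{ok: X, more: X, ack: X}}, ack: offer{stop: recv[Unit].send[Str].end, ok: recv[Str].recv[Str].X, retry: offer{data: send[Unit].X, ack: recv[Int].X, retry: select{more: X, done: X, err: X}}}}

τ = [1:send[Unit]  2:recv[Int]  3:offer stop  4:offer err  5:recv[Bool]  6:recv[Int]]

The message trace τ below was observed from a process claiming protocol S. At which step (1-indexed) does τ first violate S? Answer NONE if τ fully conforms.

2

step 1: send[Unit]  ✓  residual = μX.…
step 2: got recv[Int], protocol expects send[Int]  ✗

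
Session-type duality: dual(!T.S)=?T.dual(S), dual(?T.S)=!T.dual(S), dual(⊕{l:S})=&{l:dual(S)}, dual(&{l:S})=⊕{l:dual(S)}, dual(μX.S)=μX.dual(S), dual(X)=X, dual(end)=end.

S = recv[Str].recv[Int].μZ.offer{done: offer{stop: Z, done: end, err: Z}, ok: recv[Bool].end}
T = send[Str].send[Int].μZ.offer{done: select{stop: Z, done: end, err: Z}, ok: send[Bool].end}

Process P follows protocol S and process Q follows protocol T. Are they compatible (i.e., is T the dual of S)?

NO

recv[Str] vs send[Str]  ✓
  recv[Int] vs send[Int]  ✓
    μZ vs μZ  ✓ (μ self-dual)
      offer{done,ok} vs offer{done,ok}  ✗ choice polarity not flipped — not dual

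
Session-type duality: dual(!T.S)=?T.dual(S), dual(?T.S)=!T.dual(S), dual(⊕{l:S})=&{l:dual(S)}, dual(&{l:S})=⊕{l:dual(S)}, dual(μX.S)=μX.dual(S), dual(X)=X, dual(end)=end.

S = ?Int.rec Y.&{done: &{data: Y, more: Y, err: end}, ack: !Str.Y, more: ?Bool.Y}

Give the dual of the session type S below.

?Int = !Int
  rec Y = rec Y  (rec unchanged)
    &{done,ack,more} = +{done,ack,more}  (&→⊕)
      case done:
        &{data,more,err} = +{data,more,err}  (&→⊕)
          case data:
            dual(Y) = Y
          case more:
            dual(Y) = Y
          case err:
            dual(end) = end
      case ack:
        !Str = ?Str
          dual(Y) = Y
      case more:
        ?Bool = !Bool
          dual(Y) = Y

!Int.rec Y.+{done: +{data: Y, more: Y, err: end}, ack: ?Str.Y, more: !Bool.Y}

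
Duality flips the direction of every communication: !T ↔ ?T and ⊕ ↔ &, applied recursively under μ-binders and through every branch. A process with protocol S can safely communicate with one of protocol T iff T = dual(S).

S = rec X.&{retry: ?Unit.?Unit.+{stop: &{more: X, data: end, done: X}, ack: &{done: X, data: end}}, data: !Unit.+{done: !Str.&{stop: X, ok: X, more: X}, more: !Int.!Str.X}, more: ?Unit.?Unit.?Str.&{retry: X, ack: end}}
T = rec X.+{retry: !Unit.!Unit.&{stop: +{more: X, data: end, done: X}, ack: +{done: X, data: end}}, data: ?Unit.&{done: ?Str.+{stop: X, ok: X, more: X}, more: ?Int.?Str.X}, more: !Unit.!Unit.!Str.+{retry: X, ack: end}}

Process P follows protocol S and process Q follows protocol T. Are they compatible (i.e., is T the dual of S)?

YES

rec X ‖ rec X  ok (μ self-dual)
  &{retry,data,more} ‖ +{retry,data,more}  ok labels match
    [retry]
      ?Unit ‖ !Unit  ok
        ?Unit ‖ !Unit  ok
          +{stop,ack} ‖ &{stop,ack}  ok labels match
            [stop]
              &{more,data,done} ‖ +{more,data,done}  ok labels match
                [more]
                  X ‖ X  ok
                [data]
                  end ‖ end  ok
                [done]
                  X ‖ X  ok
            [ack]
              &{done,data} ‖ +{done,data}  ok labels match
                [done]
                  X ‖ X  ok
                [data]
                  end ‖ end  ok
    [data]
      !Unit ‖ ?Unit  ok
        +{done,more} ‖ &{done,more}  ok labels match
          [done]
            !Str ‖ ?Str  ok
              &{stop,ok,more} ‖ +{stop,ok,more}  ok labels match
                [stop]
                  X ‖ X  ok
                [ok]
                  X ‖ X  ok
                [more]
                  X ‖ X  ok
          [more]
            !Int ‖ ?Int  ok
              !Str ‖ ?Str  ok
                X ‖ X  ok
    [more]
      ?Unit ‖ !Unit  ok
        ?Unit ‖ !Unit  ok
          ?Str ‖ !Str  ok
            &{retry,ack} ‖ +{retry,ack}  ok labels match
              [retry]
                X ‖ X  ok
              [ack]
                end ‖ end  ok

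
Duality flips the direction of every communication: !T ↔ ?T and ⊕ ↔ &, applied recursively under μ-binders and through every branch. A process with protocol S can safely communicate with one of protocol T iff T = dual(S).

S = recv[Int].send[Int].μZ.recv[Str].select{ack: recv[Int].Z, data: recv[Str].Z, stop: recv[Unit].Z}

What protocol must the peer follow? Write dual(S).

send[Int].recv[Int].μZ.send[Str].offer{ack: send[Int].Z, data: send[Str].Z, stop: send[Unit].Z}

recv[Int] ↦ send[Int]
  send[Int] ↦ recv[Int]
    μZ ↦ μZ  (μ self-dual)
      recv[Str] ↦ send[Str]
        select{ack,data,stop} ↦ offer{ack,data,stop}  (internal→external)
          • ack:
            recv[Int] ↦ send[Int]
              Z self-dual
          • data:
            recv[Str] ↦ send[Str]
              Z self-dual
          • stop:
            recv[Unit] ↦ send[Unit]
              Z self-dual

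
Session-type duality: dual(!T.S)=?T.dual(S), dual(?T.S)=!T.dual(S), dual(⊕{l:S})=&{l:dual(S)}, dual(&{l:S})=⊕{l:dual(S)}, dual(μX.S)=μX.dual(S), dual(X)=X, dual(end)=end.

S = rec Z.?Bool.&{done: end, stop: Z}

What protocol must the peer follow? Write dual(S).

rec Z.!Bool.+{done: end, stop: Z}

rec Z → rec Z  (rec unchanged)
  ?Bool → !Bool
    &{done,stop} → +{done,stop}  (&→⊕)
      case done:
        end self-dual
      case stop:
        Z self-dual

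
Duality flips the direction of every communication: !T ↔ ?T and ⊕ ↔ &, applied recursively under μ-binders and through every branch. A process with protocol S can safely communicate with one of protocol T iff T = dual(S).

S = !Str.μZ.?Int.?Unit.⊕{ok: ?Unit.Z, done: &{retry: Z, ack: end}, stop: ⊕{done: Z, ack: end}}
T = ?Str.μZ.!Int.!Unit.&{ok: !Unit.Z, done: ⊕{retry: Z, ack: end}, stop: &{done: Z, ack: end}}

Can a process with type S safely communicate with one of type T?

!Str vs ?Str  match
  μZ vs μZ  match (binder kept)
    ?Int vs !Int  match
      ?Unit vs !Unit  match
        ⊕{ok,done,stop} vs &{ok,done,stop}  match same labels
          case ok:
            ?Unit vs !Unit  match
              Z vs Z  match
          case done:
            &{retry,ack} vs ⊕{retry,ack}  match same labels
              case retry:
                Z vs Z  match
              case ack:
                end vs end  match
          case stop:
            ⊕{done,ack} vs &{done,ack}  match same labels
              case done:
                Z vs Z  match
              case ack:
                end vs end  match

YES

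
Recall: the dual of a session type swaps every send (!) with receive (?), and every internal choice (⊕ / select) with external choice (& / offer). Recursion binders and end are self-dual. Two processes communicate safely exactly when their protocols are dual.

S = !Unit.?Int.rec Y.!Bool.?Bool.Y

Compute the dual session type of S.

!Unit ↦ ?Unit
  ?Int ↦ !Int
    rec Y ↦ rec Y  (binder kept)
      !Bool ↦ ?Bool
        ?Bool ↦ !Bool
          dual(Y) = Y

?Unit.!Int.rec Y.?Bool.!Bool.Y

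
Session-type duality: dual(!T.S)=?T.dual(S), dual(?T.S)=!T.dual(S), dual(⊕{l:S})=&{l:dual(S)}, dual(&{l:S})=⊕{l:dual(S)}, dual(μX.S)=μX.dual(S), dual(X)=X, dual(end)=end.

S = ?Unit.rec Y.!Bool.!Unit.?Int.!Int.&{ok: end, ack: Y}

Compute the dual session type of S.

?Unit ↦ !Unit
  rec Y ↦ rec Y  (rec unchanged)
    !Bool ↦ ?Bool
      !Unit ↦ ?Unit
        ?Int ↦ !Int
          !Int ↦ ?Int
            &{ok,ack} ↦ +{ok,ack}  (offer→select)
              [ok]
                end self-dual
              [ack]
                Y self-dual

!Unit.rec Y.?Bool.?Unit.!Int.?Int.+{ok: end, ack: Y}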